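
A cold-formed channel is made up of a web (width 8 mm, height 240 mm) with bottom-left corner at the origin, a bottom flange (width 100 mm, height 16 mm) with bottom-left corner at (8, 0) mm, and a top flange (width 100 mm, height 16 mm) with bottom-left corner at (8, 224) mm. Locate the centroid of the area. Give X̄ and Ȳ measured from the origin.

Part | A | x̄ᵢ | ȳᵢ | A·x̄ᵢ | A·ȳᵢ
web | 1920.00 | 4.00 | 120.00 | 7680.00 | 230400.00
bottom flange | 1600.00 | 58.00 | 8.00 | 92800.00 | 12800.00
top flange | 1600.00 | 58.00 | 232.00 | 92800.00 | 371200.00
Σ | 5120.00 |  |  | 193280.00 | 614400.00
X̄ = 193280.00 / 5120.00 = 37.75 mm
Ȳ = 614400.00 / 5120.00 = 120.00 mm

X̄ = 37.75 mm, Ȳ = 120.00 mm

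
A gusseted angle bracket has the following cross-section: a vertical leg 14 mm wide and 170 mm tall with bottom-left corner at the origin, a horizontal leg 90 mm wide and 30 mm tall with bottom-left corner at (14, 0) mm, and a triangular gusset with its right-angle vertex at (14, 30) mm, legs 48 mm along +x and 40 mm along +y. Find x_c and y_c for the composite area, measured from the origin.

x_c = 33.90 mm, y_c = 47.09 mm

vertical leg: A = 14 × 170 = 2380.00, centroid at (7.00, 85.00).
horizontal leg: A = 90 × 30 = 2700.00, centroid at (59.00, 15.00).
gusset: A = ½·48·40 = 960.00, centroid at (30.00, 43.33).
ΣA = 6040.00 mm²
ΣAx_c = (2380.00)(7.00) + (2700.00)(59.00) + (960.00)(30.00) = 204760.00 mm³
ΣAy_c = (2380.00)(85.00) + (2700.00)(15.00) + (960.00)(43.33) = 284400.00 mm³
x_c = 204760.00 / 6040.00 = 33.90 mm
y_c = 284400.00 / 6040.00 = 47.09 mm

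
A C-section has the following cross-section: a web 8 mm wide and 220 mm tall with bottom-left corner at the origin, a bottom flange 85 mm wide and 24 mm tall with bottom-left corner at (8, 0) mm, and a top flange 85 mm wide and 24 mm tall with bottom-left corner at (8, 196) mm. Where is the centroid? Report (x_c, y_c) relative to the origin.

Part | A | x̄ᵢ | ȳᵢ | A·x̄ᵢ | A·ȳᵢ
web | 1760.00 | 4.00 | 110.00 | 7040.00 | 193600.00
bottom flange | 2040.00 | 50.50 | 12.00 | 103020.00 | 24480.00
top flange | 2040.00 | 50.50 | 208.00 | 103020.00 | 424320.00
Σ | 5840.00 |  |  | 213080.00 | 642400.00
x_c = 213080.00 / 5840.00 = 36.49 mm
y_c = 642400.00 / 5840.00 = 110.00 mm

x_c = 36.49 mm, y_c = 110.00 mm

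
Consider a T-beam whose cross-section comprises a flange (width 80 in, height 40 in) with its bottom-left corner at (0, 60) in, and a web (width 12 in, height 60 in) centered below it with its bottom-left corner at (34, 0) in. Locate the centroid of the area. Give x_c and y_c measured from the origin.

x_c = 40.00 in, y_c = 70.82 in

web: A = 12 × 60 = 720.00, centroid at (40.00, 30.00).
flange: A = 80 × 40 = 3200.00, centroid at (40.00, 80.00).
ΣA = 3920.00 in², ΣAx_c = 156800.00 in³, ΣAy_c = 277600.00 in³.
x_c = 156800.00/3920.00 = 40.00 in; y_c = 277600.00/3920.00 = 70.82 in.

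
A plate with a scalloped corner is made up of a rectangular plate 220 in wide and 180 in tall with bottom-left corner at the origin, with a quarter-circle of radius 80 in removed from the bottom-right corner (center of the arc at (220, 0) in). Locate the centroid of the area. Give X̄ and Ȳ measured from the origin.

plate: A = 220 × 180 = 39600.00, centroid at (110.00, 90.00).
removed quarter-circle: A = −¼π·80² = -5026.55, centroid at (186.05, 33.95).
ΣA = 34573.45 in², ΣAX̄ = 3420826.05 in³, ΣAȲ = 3393333.33 in³.
X̄ = 3420826.05/34573.45 = 98.94 in; Ȳ = 3393333.33/34573.45 = 98.15 in.

X̄ = 98.94 in, Ȳ = 98.15 in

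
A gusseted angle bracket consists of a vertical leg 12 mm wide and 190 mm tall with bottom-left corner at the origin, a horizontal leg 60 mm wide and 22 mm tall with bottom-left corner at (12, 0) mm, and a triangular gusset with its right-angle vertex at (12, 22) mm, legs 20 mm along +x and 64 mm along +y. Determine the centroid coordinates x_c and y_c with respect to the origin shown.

vertical leg: A = 12 × 190 = 2280.00, centroid at (6.00, 95.00).
horizontal leg: A = 60 × 22 = 1320.00, centroid at (42.00, 11.00).
gusset: A = ½·20·64 = 640.00, centroid at (18.67, 43.33).
ΣA = 4240.00 mm², ΣAx_c = 81066.67 mm³, ΣAy_c = 258853.33 mm³.
x_c = 81066.67/4240.00 = 19.12 mm; y_c = 258853.33/4240.00 = 61.05 mm.

x_c = 19.12 mm, y_c = 61.05 mm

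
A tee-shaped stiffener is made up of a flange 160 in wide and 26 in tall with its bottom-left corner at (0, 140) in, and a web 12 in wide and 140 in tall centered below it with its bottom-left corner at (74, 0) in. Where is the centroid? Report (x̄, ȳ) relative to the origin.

x̄ = 80.00 in, ȳ = 129.12 in

web: A = 12 × 140 = 1680.00, centroid at (80.00, 70.00).
flange: A = 160 × 26 = 4160.00, centroid at (80.00, 153.00).
ΣA = 5840.00 in²
ΣAx̄ = (1680.00)(80.00) + (4160.00)(80.00) = 467200.00 in³
ΣAȳ = (1680.00)(70.00) + (4160.00)(153.00) = 754080.00 in³
x̄ = 467200.00 / 5840.00 = 80.00 in
ȳ = 754080.00 / 5840.00 = 129.12 in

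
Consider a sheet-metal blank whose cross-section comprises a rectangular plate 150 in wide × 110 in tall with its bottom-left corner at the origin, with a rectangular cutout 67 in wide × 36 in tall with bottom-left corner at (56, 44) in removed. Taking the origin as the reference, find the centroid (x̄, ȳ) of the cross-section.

x̄ = 72.52 in, ȳ = 53.80 in

plate: A = 150 × 110 = 16500.00, centroid at (75.00, 55.00).
hole: A = −(67 × 36) = -2412.00, centroid at (89.50, 62.00).
ΣA = 14088.00 in²
ΣAx̄ = (16500.00)(75.00) + (-2412.00)(89.50) = 1021626.00 in³
ΣAȳ = (16500.00)(55.00) + (-2412.00)(62.00) = 757956.00 in³
x̄ = 1021626.00 / 14088.00 = 72.52 in
ȳ = 757956.00 / 14088.00 = 53.80 in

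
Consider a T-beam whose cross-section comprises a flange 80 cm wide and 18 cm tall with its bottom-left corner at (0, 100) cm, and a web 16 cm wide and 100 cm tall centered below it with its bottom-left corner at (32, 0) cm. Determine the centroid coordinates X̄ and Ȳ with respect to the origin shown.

web: A = 16 × 100 = 1600.00, centroid at (40.00, 50.00).
flange: A = 80 × 18 = 1440.00, centroid at (40.00, 109.00).
ΣA = 3040.00 cm²
ΣAX̄ = (1600.00)(40.00) + (1440.00)(40.00) = 121600.00 cm³
ΣAȲ = (1600.00)(50.00) + (1440.00)(109.00) = 236960.00 cm³
X̄ = 121600.00 / 3040.00 = 40.00 cm
Ȳ = 236960.00 / 3040.00 = 77.95 cm

X̄ = 40.00 cm, Ȳ = 77.95 cm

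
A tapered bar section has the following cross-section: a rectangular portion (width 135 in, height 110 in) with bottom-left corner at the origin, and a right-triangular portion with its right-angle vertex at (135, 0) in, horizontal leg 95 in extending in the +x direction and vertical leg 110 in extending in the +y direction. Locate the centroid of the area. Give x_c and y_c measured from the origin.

rectangular portion: A = 135 × 110 = 14850.00, centroid at (67.50, 55.00).
triangular portion: A = ½·95·110 = 5225.00, centroid at (166.67, 36.67).
ΣA = 20075.00 in², ΣAx_c = 1873208.33 in³, ΣAy_c = 1008333.33 in³.
x_c = 1873208.33/20075.00 = 93.31 in; y_c = 1008333.33/20075.00 = 50.23 in.

x_c = 93.31 in, y_c = 50.23 in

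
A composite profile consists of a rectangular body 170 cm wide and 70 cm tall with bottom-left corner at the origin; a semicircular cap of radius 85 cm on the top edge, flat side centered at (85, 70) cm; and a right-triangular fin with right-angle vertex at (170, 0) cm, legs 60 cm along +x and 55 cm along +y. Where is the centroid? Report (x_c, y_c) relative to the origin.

x_c = 91.96 cm, y_c = 66.29 cm

rectangular body: A = 170 × 70 = 11900.00, centroid at (85.00, 35.00).
semicircular top: A = ½π·85² = 11349.00, centroid at (85.00, 106.08).
triangular fin: A = ½·60·55 = 1650.00, centroid at (190.00, 18.33).
ΣA = 24899.00 cm²
ΣAx_c = (11900.00)(85.00) + (11349.00)(85.00) + (1650.00)(190.00) = 2289665.29 cm³
ΣAy_c = (11900.00)(35.00) + (11349.00)(106.08) + (1650.00)(18.33) = 1650596.91 cm³
x_c = 2289665.29 / 24899.00 = 91.96 cm
y_c = 1650596.91 / 24899.00 = 66.29 cm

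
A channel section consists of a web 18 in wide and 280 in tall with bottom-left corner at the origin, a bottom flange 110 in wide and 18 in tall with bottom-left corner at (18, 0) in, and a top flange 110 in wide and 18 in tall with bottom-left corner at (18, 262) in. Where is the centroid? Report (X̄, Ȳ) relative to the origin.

web: A = 18 × 280 = 5040.00, centroid at (9.00, 140.00).
bottom flange: A = 110 × 18 = 1980.00, centroid at (73.00, 9.00).
top flange: A = 110 × 18 = 1980.00, centroid at (73.00, 271.00).
ΣA = 9000.00 in², ΣAX̄ = 334440.00 in³, ΣAȲ = 1260000.00 in³.
X̄ = 334440.00/9000.00 = 37.16 in; Ȳ = 1260000.00/9000.00 = 140.00 in.

X̄ = 37.16 in, Ȳ = 140.00 in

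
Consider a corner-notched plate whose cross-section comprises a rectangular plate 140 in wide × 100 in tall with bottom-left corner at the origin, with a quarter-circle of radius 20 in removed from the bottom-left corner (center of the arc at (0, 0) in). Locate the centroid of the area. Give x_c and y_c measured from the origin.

x_c = 71.41 in, y_c = 50.95 in

Part | A | x̄ᵢ | ȳᵢ | A·x̄ᵢ | A·ȳᵢ
plate | 14000.00 | 70.00 | 50.00 | 980000.00 | 700000.00
removed quarter-circle | -314.16 | 8.49 | 8.49 | -2666.67 | -2666.67
Σ | 13685.84 |  |  | 977333.33 | 697333.33
x_c = 977333.33 / 13685.84 = 71.41 in
y_c = 697333.33 / 13685.84 = 50.95 in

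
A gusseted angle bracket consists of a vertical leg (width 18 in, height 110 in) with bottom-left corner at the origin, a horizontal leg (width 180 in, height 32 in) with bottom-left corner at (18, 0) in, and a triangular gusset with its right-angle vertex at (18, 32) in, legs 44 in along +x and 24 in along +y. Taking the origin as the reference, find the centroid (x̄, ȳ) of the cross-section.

x̄ = 79.48 in, ȳ = 26.87 in

vertical leg: A = 18 × 110 = 1980.00, centroid at (9.00, 55.00).
horizontal leg: A = 180 × 32 = 5760.00, centroid at (108.00, 16.00).
gusset: A = ½·44·24 = 528.00, centroid at (32.67, 40.00).
ΣA = 8268.00 in²
ΣAx̄ = (1980.00)(9.00) + (5760.00)(108.00) + (528.00)(32.67) = 657148.00 in³
ΣAȳ = (1980.00)(55.00) + (5760.00)(16.00) + (528.00)(40.00) = 222180.00 in³
x̄ = 657148.00 / 8268.00 = 79.48 in
ȳ = 222180.00 / 8268.00 = 26.87 in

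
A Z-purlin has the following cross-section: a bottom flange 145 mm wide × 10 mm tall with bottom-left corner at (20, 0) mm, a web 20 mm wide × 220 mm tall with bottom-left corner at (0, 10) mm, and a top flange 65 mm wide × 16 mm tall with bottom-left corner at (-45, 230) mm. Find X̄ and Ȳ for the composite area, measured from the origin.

bottom flange: A = 145 × 10 = 1450.00, centroid at (92.50, 5.00).
web: A = 20 × 220 = 4400.00, centroid at (10.00, 120.00).
top flange: A = 65 × 16 = 1040.00, centroid at (-12.50, 238.00).
ΣA = 6890.00 mm², ΣAX̄ = 165125.00 mm³, ΣAȲ = 782770.00 mm³.
X̄ = 165125.00/6890.00 = 23.97 mm; Ȳ = 782770.00/6890.00 = 113.61 mm.

X̄ = 23.97 mm, Ȳ = 113.61 mm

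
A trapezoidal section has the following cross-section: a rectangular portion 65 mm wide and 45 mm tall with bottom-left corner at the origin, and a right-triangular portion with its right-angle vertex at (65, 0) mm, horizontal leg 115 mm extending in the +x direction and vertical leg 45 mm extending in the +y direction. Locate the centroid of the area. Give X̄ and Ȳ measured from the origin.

X̄ = 65.75 mm, Ȳ = 18.98 mm

rectangular portion: A = 65 × 45 = 2925.00, centroid at (32.50, 22.50).
triangular portion: A = ½·115·45 = 2587.50, centroid at (103.33, 15.00).
ΣA = 5512.50 mm²
ΣAX̄ = (2925.00)(32.50) + (2587.50)(103.33) = 362437.50 mm³
ΣAȲ = (2925.00)(22.50) + (2587.50)(15.00) = 104625.00 mm³
X̄ = 362437.50 / 5512.50 = 65.75 mm
Ȳ = 104625.00 / 5512.50 = 18.98 mm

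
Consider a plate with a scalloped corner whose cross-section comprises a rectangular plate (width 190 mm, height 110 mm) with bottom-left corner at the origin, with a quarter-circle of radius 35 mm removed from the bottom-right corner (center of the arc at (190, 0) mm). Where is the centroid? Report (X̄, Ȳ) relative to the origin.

plate: A = 190 × 110 = 20900.00, centroid at (95.00, 55.00).
removed quarter-circle: A = −¼π·35² = -962.11, centroid at (175.15, 14.85).
ΣA = 19937.89 mm², ΣAX̄ = 1816990.24 mm³, ΣAȲ = 1135208.33 mm³.
X̄ = 1816990.24/19937.89 = 91.13 mm; Ȳ = 1135208.33/19937.89 = 56.94 mm.

X̄ = 91.13 mm, Ȳ = 56.94 mm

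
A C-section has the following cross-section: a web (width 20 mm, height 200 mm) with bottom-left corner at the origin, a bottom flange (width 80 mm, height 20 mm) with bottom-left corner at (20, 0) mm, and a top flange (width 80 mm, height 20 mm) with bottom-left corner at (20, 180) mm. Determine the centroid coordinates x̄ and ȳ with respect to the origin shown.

web: A = 20 × 200 = 4000.00, centroid at (10.00, 100.00).
bottom flange: A = 80 × 20 = 1600.00, centroid at (60.00, 10.00).
top flange: A = 80 × 20 = 1600.00, centroid at (60.00, 190.00).
ΣA = 7200.00 mm²
ΣAx̄ = (4000.00)(10.00) + (1600.00)(60.00) + (1600.00)(60.00) = 232000.00 mm³
ΣAȳ = (4000.00)(100.00) + (1600.00)(10.00) + (1600.00)(190.00) = 720000.00 mm³
x̄ = 232000.00 / 7200.00 = 32.22 mm
ȳ = 720000.00 / 7200.00 = 100.00 mm

x̄ = 32.22 mm, ȳ = 100.00 mm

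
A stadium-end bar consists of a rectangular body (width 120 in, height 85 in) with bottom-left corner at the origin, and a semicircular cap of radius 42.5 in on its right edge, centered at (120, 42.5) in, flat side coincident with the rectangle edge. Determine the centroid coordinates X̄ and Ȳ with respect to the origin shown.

X̄ = 76.98 in, Ȳ = 42.50 in

rectangular body: A = 120 × 85 = 10200.00, centroid at (60.00, 42.50).
semicircular end: A = ½π·42.5² = 2837.25, centroid at (138.04, 42.50).
ΣA = 13037.25 in², ΣAX̄ = 1003647.19 in³, ΣAȲ = 554083.16 in³.
X̄ = 1003647.19/13037.25 = 76.98 in; Ȳ = 554083.16/13037.25 = 42.50 in.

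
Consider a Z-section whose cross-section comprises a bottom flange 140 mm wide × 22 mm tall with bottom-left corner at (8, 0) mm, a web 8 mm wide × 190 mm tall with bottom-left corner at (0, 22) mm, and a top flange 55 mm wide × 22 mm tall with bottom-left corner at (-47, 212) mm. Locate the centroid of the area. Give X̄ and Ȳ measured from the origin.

X̄ = 38.33 mm, Ȳ = 82.88 mm

bottom flange: A = 140 × 22 = 3080.00, centroid at (78.00, 11.00).
web: A = 8 × 190 = 1520.00, centroid at (4.00, 117.00).
top flange: A = 55 × 22 = 1210.00, centroid at (-19.50, 223.00).
ΣA = 5810.00 mm², ΣAX̄ = 222725.00 mm³, ΣAȲ = 481550.00 mm³.
X̄ = 222725.00/5810.00 = 38.33 mm; Ȳ = 481550.00/5810.00 = 82.88 mm.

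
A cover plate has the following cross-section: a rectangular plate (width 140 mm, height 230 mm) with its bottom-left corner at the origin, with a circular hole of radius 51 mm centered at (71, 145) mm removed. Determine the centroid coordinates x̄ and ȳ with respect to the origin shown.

x̄ = 69.66 mm, ȳ = 104.80 mm

plate: A = 140 × 230 = 32200.00, centroid at (70.00, 115.00).
hole: A = −π·51² = -8171.28, centroid at (71.00, 145.00).
ΣA = 24028.72 mm²
ΣAx̄ = (32200.00)(70.00) + (-8171.28)(71.00) = 1673838.94 mm³
ΣAȳ = (32200.00)(115.00) + (-8171.28)(145.00) = 2518164.04 mm³
x̄ = 1673838.94 / 24028.72 = 69.66 mm
ȳ = 2518164.04 / 24028.72 = 104.80 mm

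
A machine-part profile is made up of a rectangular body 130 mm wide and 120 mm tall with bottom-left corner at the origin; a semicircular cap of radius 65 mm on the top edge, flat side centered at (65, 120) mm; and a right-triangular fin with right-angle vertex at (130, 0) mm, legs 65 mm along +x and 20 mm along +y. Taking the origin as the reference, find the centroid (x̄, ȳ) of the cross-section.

x̄ = 67.46 mm, ȳ = 83.88 mm

Part | A | x̄ᵢ | ȳᵢ | A·x̄ᵢ | A·ȳᵢ
rectangular body | 15600.00 | 65.00 | 60.00 | 1014000.00 | 936000.00
semicircular top | 6636.61 | 65.00 | 147.59 | 431379.94 | 979477.07
triangular fin | 650.00 | 151.67 | 6.67 | 98583.33 | 4333.33
Σ | 22886.61 |  |  | 1543963.27 | 1919810.40
x̄ = 1543963.27 / 22886.61 = 67.46 mm
ȳ = 1919810.40 / 22886.61 = 83.88 mm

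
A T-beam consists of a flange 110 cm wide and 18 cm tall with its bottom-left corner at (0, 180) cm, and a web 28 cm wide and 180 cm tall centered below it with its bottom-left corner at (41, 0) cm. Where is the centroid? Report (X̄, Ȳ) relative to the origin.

X̄ = 55.00 cm, Ȳ = 117.92 cm

web: A = 28 × 180 = 5040.00, centroid at (55.00, 90.00).
flange: A = 110 × 18 = 1980.00, centroid at (55.00, 189.00).
ΣA = 7020.00 cm²
ΣAX̄ = (5040.00)(55.00) + (1980.00)(55.00) = 386100.00 cm³
ΣAȲ = (5040.00)(90.00) + (1980.00)(189.00) = 827820.00 cm³
X̄ = 386100.00 / 7020.00 = 55.00 cm
Ȳ = 827820.00 / 7020.00 = 117.92 cm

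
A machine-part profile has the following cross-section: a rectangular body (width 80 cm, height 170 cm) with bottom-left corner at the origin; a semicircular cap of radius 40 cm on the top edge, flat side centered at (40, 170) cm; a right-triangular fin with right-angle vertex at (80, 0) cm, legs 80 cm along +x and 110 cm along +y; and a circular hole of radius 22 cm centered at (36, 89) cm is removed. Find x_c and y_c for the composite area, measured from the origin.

Part | A | x̄ᵢ | ȳᵢ | A·x̄ᵢ | A·ȳᵢ
rectangular body | 13600.00 | 40.00 | 85.00 | 544000.00 | 1156000.00
semicircular top | 2513.27 | 40.00 | 186.98 | 100530.96 | 469923.27
triangular fin | 4400.00 | 106.67 | 36.67 | 469333.33 | 161333.33
hole | -1520.53 | 36.00 | 89.00 | -54739.11 | -135327.25
Σ | 18992.74 |  |  | 1059125.19 | 1651929.36
x_c = 1059125.19 / 18992.74 = 55.76 cm
y_c = 1651929.36 / 18992.74 = 86.98 cm

x_c = 55.76 cm, y_c = 86.98 cm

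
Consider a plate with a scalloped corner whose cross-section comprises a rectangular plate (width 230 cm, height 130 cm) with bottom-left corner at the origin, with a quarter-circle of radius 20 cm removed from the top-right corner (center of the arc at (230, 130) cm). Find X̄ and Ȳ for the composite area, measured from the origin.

plate: A = 230 × 130 = 29900.00, centroid at (115.00, 65.00).
removed quarter-circle: A = −¼π·20² = -314.16, centroid at (221.51, 121.51).
ΣA = 29585.84 cm²
ΣAX̄ = (29900.00)(115.00) + (-314.16)(221.51) = 3368910.04 cm³
ΣAȲ = (29900.00)(65.00) + (-314.16)(121.51) = 1905325.96 cm³
X̄ = 3368910.04 / 29585.84 = 113.87 cm
Ȳ = 1905325.96 / 29585.84 = 64.40 cm

X̄ = 113.87 cm, Ȳ = 64.40 cm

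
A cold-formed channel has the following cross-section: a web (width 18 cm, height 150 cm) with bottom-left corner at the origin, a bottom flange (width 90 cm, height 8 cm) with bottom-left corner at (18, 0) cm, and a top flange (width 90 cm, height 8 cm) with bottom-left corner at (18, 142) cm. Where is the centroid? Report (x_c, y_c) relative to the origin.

Part | A | x̄ᵢ | ȳᵢ | A·x̄ᵢ | A·ȳᵢ
web | 2700.00 | 9.00 | 75.00 | 24300.00 | 202500.00
bottom flange | 720.00 | 63.00 | 4.00 | 45360.00 | 2880.00
top flange | 720.00 | 63.00 | 146.00 | 45360.00 | 105120.00
Σ | 4140.00 |  |  | 115020.00 | 310500.00
x_c = 115020.00 / 4140.00 = 27.78 cm
y_c = 310500.00 / 4140.00 = 75.00 cm

x_c = 27.78 cm, y_c = 75.00 cm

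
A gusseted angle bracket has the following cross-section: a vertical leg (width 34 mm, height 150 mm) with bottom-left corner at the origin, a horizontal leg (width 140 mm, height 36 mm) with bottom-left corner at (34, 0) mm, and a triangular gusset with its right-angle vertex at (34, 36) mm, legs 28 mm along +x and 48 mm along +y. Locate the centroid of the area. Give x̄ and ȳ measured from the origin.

x̄ = 59.19 mm, ȳ = 47.00 mm

vertical leg: A = 34 × 150 = 5100.00, centroid at (17.00, 75.00).
horizontal leg: A = 140 × 36 = 5040.00, centroid at (104.00, 18.00).
gusset: A = ½·28·48 = 672.00, centroid at (43.33, 52.00).
ΣA = 10812.00 mm²
ΣAx̄ = (5100.00)(17.00) + (5040.00)(104.00) + (672.00)(43.33) = 639980.00 mm³
ΣAȳ = (5100.00)(75.00) + (5040.00)(18.00) + (672.00)(52.00) = 508164.00 mm³
x̄ = 639980.00 / 10812.00 = 59.19 mm
ȳ = 508164.00 / 10812.00 = 47.00 mm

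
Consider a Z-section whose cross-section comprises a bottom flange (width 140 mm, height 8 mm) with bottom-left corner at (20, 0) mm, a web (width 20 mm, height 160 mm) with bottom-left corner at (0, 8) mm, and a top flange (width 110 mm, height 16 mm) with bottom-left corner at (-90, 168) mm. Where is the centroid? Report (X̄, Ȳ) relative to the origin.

X̄ = 11.71 mm, Ȳ = 98.00 mm

Part | A | x̄ᵢ | ȳᵢ | A·x̄ᵢ | A·ȳᵢ
bottom flange | 1120.00 | 90.00 | 4.00 | 100800.00 | 4480.00
web | 3200.00 | 10.00 | 88.00 | 32000.00 | 281600.00
top flange | 1760.00 | -35.00 | 176.00 | -61600.00 | 309760.00
Σ | 6080.00 |  |  | 71200.00 | 595840.00
X̄ = 71200.00 / 6080.00 = 11.71 mm
Ȳ = 595840.00 / 6080.00 = 98.00 mm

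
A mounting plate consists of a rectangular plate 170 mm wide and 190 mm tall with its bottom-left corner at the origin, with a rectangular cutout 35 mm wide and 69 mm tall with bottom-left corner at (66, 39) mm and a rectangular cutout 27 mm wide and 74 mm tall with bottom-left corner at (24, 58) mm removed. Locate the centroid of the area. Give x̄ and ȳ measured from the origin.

plate: A = 170 × 190 = 32300.00, centroid at (85.00, 95.00).
hole 1: A = −(35 × 69) = -2415.00, centroid at (83.50, 73.50).
hole 2: A = −(27 × 74) = -1998.00, centroid at (37.50, 95.00).
ΣA = 27887.00 mm²
ΣAx̄ = (32300.00)(85.00) + (-2415.00)(83.50) + (-1998.00)(37.50) = 2468922.50 mm³
ΣAȳ = (32300.00)(95.00) + (-2415.00)(73.50) + (-1998.00)(95.00) = 2701187.50 mm³
x̄ = 2468922.50 / 27887.00 = 88.53 mm
ȳ = 2701187.50 / 27887.00 = 96.86 mm

x̄ = 88.53 mm, ȳ = 96.86 mm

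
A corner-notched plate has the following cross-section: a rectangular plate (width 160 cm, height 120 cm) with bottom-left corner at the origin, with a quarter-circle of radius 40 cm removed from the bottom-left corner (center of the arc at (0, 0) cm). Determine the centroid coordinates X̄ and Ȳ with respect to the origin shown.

plate: A = 160 × 120 = 19200.00, centroid at (80.00, 60.00).
removed quarter-circle: A = −¼π·40² = -1256.64, centroid at (16.98, 16.98).
ΣA = 17943.36 cm², ΣAX̄ = 1514666.67 cm³, ΣAȲ = 1130666.67 cm³.
X̄ = 1514666.67/17943.36 = 84.41 cm; Ȳ = 1130666.67/17943.36 = 63.01 cm.

X̄ = 84.41 cm, Ȳ = 63.01 cm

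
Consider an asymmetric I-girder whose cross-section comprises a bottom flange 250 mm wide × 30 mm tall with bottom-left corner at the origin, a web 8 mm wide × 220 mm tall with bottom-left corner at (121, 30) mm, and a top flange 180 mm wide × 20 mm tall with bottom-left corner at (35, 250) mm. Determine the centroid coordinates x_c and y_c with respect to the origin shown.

x_c = 125.00 mm, y_c = 100.69 mm

Part | A | x̄ᵢ | ȳᵢ | A·x̄ᵢ | A·ȳᵢ
bottom flange | 7500.00 | 125.00 | 15.00 | 937500.00 | 112500.00
web | 1760.00 | 125.00 | 140.00 | 220000.00 | 246400.00
top flange | 3600.00 | 125.00 | 260.00 | 450000.00 | 936000.00
Σ | 12860.00 |  |  | 1607500.00 | 1294900.00
x_c = 1607500.00 / 12860.00 = 125.00 mm
y_c = 1294900.00 / 12860.00 = 100.69 mm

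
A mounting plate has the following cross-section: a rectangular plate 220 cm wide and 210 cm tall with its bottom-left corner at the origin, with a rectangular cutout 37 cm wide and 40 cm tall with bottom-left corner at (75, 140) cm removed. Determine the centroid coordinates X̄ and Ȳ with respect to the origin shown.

X̄ = 110.55 cm, Ȳ = 103.18 cm

plate: A = 220 × 210 = 46200.00, centroid at (110.00, 105.00).
hole: A = −(37 × 40) = -1480.00, centroid at (93.50, 160.00).
ΣA = 44720.00 cm², ΣAX̄ = 4943620.00 cm³, ΣAȲ = 4614200.00 cm³.
X̄ = 4943620.00/44720.00 = 110.55 cm; Ȳ = 4614200.00/44720.00 = 103.18 cm.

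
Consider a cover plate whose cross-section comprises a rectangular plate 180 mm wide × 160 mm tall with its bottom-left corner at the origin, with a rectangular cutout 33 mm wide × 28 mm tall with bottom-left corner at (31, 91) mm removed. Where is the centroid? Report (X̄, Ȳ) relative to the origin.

plate: A = 180 × 160 = 28800.00, centroid at (90.00, 80.00).
hole: A = −(33 × 28) = -924.00, centroid at (47.50, 105.00).
ΣA = 27876.00 mm²
ΣAX̄ = (28800.00)(90.00) + (-924.00)(47.50) = 2548110.00 mm³
ΣAȲ = (28800.00)(80.00) + (-924.00)(105.00) = 2206980.00 mm³
X̄ = 2548110.00 / 27876.00 = 91.41 mm
Ȳ = 2206980.00 / 27876.00 = 79.17 mm

X̄ = 91.41 mm, Ȳ = 79.17 mm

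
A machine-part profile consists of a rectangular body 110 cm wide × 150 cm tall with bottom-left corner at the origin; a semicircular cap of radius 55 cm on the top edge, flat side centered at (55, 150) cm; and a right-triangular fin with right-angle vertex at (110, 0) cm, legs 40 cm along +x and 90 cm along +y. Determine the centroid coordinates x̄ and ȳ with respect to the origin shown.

x̄ = 60.34 cm, ȳ = 91.76 cm

Part | A | x̄ᵢ | ȳᵢ | A·x̄ᵢ | A·ȳᵢ
rectangular body | 16500.00 | 55.00 | 75.00 | 907500.00 | 1237500.00
semicircular top | 4751.66 | 55.00 | 173.34 | 261341.24 | 823665.50
triangular fin | 1800.00 | 123.33 | 30.00 | 222000.00 | 54000.00
Σ | 23051.66 |  |  | 1390841.24 | 2115165.50
x̄ = 1390841.24 / 23051.66 = 60.34 cm
ȳ = 2115165.50 / 23051.66 = 91.76 cm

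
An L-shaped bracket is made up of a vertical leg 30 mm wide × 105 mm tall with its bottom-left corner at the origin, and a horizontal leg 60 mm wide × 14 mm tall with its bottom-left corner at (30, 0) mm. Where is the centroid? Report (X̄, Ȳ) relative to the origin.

X̄ = 24.47 mm, Ȳ = 42.92 mm

Part | A | x̄ᵢ | ȳᵢ | A·x̄ᵢ | A·ȳᵢ
vertical leg | 3150.00 | 15.00 | 52.50 | 47250.00 | 165375.00
horizontal leg | 840.00 | 60.00 | 7.00 | 50400.00 | 5880.00
Σ | 3990.00 |  |  | 97650.00 | 171255.00
X̄ = 97650.00 / 3990.00 = 24.47 mm
Ȳ = 171255.00 / 3990.00 = 42.92 mm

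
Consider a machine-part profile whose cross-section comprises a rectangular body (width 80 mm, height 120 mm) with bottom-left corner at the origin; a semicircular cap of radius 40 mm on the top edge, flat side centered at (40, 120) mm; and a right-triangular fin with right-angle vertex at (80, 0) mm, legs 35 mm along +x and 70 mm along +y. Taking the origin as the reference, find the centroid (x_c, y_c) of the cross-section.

x_c = 44.75 mm, y_c = 71.14 mm

Part | A | x̄ᵢ | ȳᵢ | A·x̄ᵢ | A·ȳᵢ
rectangular body | 9600.00 | 40.00 | 60.00 | 384000.00 | 576000.00
semicircular top | 2513.27 | 40.00 | 136.98 | 100530.96 | 344259.56
triangular fin | 1225.00 | 91.67 | 23.33 | 112291.67 | 28583.33
Σ | 13338.27 |  |  | 596822.63 | 948842.89
x_c = 596822.63 / 13338.27 = 44.75 mm
y_c = 948842.89 / 13338.27 = 71.14 mm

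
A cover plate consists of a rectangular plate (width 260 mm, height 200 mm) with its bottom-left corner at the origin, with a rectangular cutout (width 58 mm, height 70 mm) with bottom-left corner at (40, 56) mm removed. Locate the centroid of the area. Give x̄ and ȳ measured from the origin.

plate: A = 260 × 200 = 52000.00, centroid at (130.00, 100.00).
hole: A = −(58 × 70) = -4060.00, centroid at (69.00, 91.00).
ΣA = 47940.00 mm², ΣAx̄ = 6479860.00 mm³, ΣAȳ = 4830540.00 mm³.
x̄ = 6479860.00/47940.00 = 135.17 mm; ȳ = 4830540.00/47940.00 = 100.76 mm.

x̄ = 135.17 mm, ȳ = 100.76 mm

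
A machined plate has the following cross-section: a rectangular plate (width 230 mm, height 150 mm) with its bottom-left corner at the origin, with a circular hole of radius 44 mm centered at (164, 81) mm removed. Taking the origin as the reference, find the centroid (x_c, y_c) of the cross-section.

plate: A = 230 × 150 = 34500.00, centroid at (115.00, 75.00).
hole: A = −π·44² = -6082.12, centroid at (164.00, 81.00).
ΣA = 28417.88 mm², ΣAx_c = 2970031.77 mm³, ΣAy_c = 2094848.01 mm³.
x_c = 2970031.77/28417.88 = 104.51 mm; y_c = 2094848.01/28417.88 = 73.72 mm.

x_c = 104.51 mm, y_c = 73.72 mm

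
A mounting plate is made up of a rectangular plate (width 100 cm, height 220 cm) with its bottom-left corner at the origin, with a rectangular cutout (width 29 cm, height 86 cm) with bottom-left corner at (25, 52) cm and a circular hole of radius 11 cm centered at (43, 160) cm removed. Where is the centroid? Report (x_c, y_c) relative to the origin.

x_c = 51.51 cm, y_c = 110.96 cm

plate: A = 100 × 220 = 22000.00, centroid at (50.00, 110.00).
hole 1: A = −(29 × 86) = -2494.00, centroid at (39.50, 95.00).
hole 2: A = −π·11² = -380.13, centroid at (43.00, 160.00).
ΣA = 19125.87 cm², ΣAx_c = 985141.29 cm³, ΣAy_c = 2122248.77 cm³.
x_c = 985141.29/19125.87 = 51.51 cm; y_c = 2122248.77/19125.87 = 110.96 cm.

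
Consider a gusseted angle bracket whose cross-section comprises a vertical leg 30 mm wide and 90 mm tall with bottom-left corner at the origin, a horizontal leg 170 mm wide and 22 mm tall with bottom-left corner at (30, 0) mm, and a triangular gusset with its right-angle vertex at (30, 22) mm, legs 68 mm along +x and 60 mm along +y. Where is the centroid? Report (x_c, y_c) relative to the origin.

vertical leg: A = 30 × 90 = 2700.00, centroid at (15.00, 45.00).
horizontal leg: A = 170 × 22 = 3740.00, centroid at (115.00, 11.00).
gusset: A = ½·68·60 = 2040.00, centroid at (52.67, 42.00).
ΣA = 8480.00 mm²
ΣAx_c = (2700.00)(15.00) + (3740.00)(115.00) + (2040.00)(52.67) = 578040.00 mm³
ΣAy_c = (2700.00)(45.00) + (3740.00)(11.00) + (2040.00)(42.00) = 248320.00 mm³
x_c = 578040.00 / 8480.00 = 68.17 mm
y_c = 248320.00 / 8480.00 = 29.28 mm

x_c = 68.17 mm, y_c = 29.28 mm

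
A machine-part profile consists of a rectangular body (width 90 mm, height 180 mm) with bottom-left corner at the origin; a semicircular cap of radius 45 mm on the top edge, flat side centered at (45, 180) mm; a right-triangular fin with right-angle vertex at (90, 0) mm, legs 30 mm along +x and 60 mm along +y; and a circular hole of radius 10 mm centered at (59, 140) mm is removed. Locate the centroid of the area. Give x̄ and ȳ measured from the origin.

x̄ = 47.26 mm, ȳ = 103.44 mm

Part | A | x̄ᵢ | ȳᵢ | A·x̄ᵢ | A·ȳᵢ
rectangular body | 16200.00 | 45.00 | 90.00 | 729000.00 | 1458000.00
semicircular top | 3180.86 | 45.00 | 199.10 | 143138.82 | 633305.26
triangular fin | 900.00 | 100.00 | 20.00 | 90000.00 | 18000.00
hole | -314.16 | 59.00 | 140.00 | -18535.40 | -43982.30
Σ | 19966.70 |  |  | 943603.42 | 2065322.96
x̄ = 943603.42 / 19966.70 = 47.26 mm
ȳ = 2065322.96 / 19966.70 = 103.44 mm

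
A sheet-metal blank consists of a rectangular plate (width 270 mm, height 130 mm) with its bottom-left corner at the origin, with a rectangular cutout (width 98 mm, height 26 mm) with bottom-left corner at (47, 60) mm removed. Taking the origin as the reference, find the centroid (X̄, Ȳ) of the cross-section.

X̄ = 138.05 mm, Ȳ = 64.37 mm

plate: A = 270 × 130 = 35100.00, centroid at (135.00, 65.00).
hole: A = −(98 × 26) = -2548.00, centroid at (96.00, 73.00).
ΣA = 32552.00 mm²
ΣAX̄ = (35100.00)(135.00) + (-2548.00)(96.00) = 4493892.00 mm³
ΣAȲ = (35100.00)(65.00) + (-2548.00)(73.00) = 2095496.00 mm³
X̄ = 4493892.00 / 32552.00 = 138.05 mm
Ȳ = 2095496.00 / 32552.00 = 64.37 mm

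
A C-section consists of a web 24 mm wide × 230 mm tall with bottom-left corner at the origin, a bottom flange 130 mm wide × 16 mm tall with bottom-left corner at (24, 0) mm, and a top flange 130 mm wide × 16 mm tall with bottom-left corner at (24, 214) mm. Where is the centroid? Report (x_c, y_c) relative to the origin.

x_c = 45.09 mm, y_c = 115.00 mm

web: A = 24 × 230 = 5520.00, centroid at (12.00, 115.00).
bottom flange: A = 130 × 16 = 2080.00, centroid at (89.00, 8.00).
top flange: A = 130 × 16 = 2080.00, centroid at (89.00, 222.00).
ΣA = 9680.00 mm², ΣAx_c = 436480.00 mm³, ΣAy_c = 1113200.00 mm³.
x_c = 436480.00/9680.00 = 45.09 mm; y_c = 1113200.00/9680.00 = 115.00 mm.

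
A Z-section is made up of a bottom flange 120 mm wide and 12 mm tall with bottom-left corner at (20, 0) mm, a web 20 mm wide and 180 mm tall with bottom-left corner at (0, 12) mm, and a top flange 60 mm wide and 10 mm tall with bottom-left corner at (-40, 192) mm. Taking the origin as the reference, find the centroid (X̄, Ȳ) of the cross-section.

bottom flange: A = 120 × 12 = 1440.00, centroid at (80.00, 6.00).
web: A = 20 × 180 = 3600.00, centroid at (10.00, 102.00).
top flange: A = 60 × 10 = 600.00, centroid at (-10.00, 197.00).
ΣA = 5640.00 mm²
ΣAX̄ = (1440.00)(80.00) + (3600.00)(10.00) + (600.00)(-10.00) = 145200.00 mm³
ΣAȲ = (1440.00)(6.00) + (3600.00)(102.00) + (600.00)(197.00) = 494040.00 mm³
X̄ = 145200.00 / 5640.00 = 25.74 mm
Ȳ = 494040.00 / 5640.00 = 87.60 mm

X̄ = 25.74 mm, Ȳ = 87.60 mm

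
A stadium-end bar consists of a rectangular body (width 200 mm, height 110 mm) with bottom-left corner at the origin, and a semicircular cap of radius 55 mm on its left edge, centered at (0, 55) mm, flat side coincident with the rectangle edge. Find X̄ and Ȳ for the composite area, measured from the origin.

Part | A | x̄ᵢ | ȳᵢ | A·x̄ᵢ | A·ȳᵢ
rectangular body | 22000.00 | 100.00 | 55.00 | 2200000.00 | 1210000.00
semicircular end | 4751.66 | -23.34 | 55.00 | -110916.67 | 261341.24
Σ | 26751.66 |  |  | 2089083.33 | 1471341.24
X̄ = 2089083.33 / 26751.66 = 78.09 mm
Ȳ = 1471341.24 / 26751.66 = 55.00 mm

X̄ = 78.09 mm, Ȳ = 55.00 mm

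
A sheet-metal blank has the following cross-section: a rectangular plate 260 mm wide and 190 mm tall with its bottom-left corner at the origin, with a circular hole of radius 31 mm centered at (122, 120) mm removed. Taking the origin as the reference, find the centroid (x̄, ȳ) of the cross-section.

x̄ = 130.52 mm, ȳ = 93.37 mm

Part | A | x̄ᵢ | ȳᵢ | A·x̄ᵢ | A·ȳᵢ
plate | 49400.00 | 130.00 | 95.00 | 6422000.00 | 4693000.00
hole | -3019.07 | 122.00 | 120.00 | -368326.61 | -362288.46
Σ | 46380.93 |  |  | 6053673.39 | 4330711.54
x̄ = 6053673.39 / 46380.93 = 130.52 mm
ȳ = 4330711.54 / 46380.93 = 93.37 mm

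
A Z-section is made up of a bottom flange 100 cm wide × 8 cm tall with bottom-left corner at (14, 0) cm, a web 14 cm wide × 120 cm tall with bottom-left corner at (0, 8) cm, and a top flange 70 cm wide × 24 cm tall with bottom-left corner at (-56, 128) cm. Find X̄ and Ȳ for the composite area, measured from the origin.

bottom flange: A = 100 × 8 = 800.00, centroid at (64.00, 4.00).
web: A = 14 × 120 = 1680.00, centroid at (7.00, 68.00).
top flange: A = 70 × 24 = 1680.00, centroid at (-21.00, 140.00).
ΣA = 4160.00 cm², ΣAX̄ = 27680.00 cm³, ΣAȲ = 352640.00 cm³.
X̄ = 27680.00/4160.00 = 6.65 cm; Ȳ = 352640.00/4160.00 = 84.77 cm.

X̄ = 6.65 cm, Ȳ = 84.77 cm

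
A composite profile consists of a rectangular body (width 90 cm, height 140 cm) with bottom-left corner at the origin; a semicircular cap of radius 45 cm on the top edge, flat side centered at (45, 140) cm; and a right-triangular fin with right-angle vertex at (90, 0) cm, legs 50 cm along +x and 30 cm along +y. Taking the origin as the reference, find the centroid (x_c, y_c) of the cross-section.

rectangular body: A = 90 × 140 = 12600.00, centroid at (45.00, 70.00).
semicircular top: A = ½π·45² = 3180.86, centroid at (45.00, 159.10).
triangular fin: A = ½·50·30 = 750.00, centroid at (106.67, 10.00).
ΣA = 16530.86 cm²
ΣAx_c = (12600.00)(45.00) + (3180.86)(45.00) + (750.00)(106.67) = 790138.82 cm³
ΣAy_c = (12600.00)(70.00) + (3180.86)(159.10) + (750.00)(10.00) = 1395570.76 cm³
x_c = 790138.82 / 16530.86 = 47.80 cm
y_c = 1395570.76 / 16530.86 = 84.42 cm

x_c = 47.80 cm, y_c = 84.42 cm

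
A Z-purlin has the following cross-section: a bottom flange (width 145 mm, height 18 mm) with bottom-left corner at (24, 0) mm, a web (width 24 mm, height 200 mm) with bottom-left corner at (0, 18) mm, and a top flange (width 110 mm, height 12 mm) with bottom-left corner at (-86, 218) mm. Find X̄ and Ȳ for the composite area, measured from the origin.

bottom flange: A = 145 × 18 = 2610.00, centroid at (96.50, 9.00).
web: A = 24 × 200 = 4800.00, centroid at (12.00, 118.00).
top flange: A = 110 × 12 = 1320.00, centroid at (-31.00, 224.00).
ΣA = 8730.00 mm²
ΣAX̄ = (2610.00)(96.50) + (4800.00)(12.00) + (1320.00)(-31.00) = 268545.00 mm³
ΣAȲ = (2610.00)(9.00) + (4800.00)(118.00) + (1320.00)(224.00) = 885570.00 mm³
X̄ = 268545.00 / 8730.00 = 30.76 mm
Ȳ = 885570.00 / 8730.00 = 101.44 mm

X̄ = 30.76 mm, Ȳ = 101.44 mm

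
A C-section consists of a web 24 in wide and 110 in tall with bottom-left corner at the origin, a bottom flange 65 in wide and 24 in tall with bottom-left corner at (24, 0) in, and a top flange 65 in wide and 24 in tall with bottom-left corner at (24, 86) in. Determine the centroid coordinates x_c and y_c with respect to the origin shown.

web: A = 24 × 110 = 2640.00, centroid at (12.00, 55.00).
bottom flange: A = 65 × 24 = 1560.00, centroid at (56.50, 12.00).
top flange: A = 65 × 24 = 1560.00, centroid at (56.50, 98.00).
ΣA = 5760.00 in²
ΣAx_c = (2640.00)(12.00) + (1560.00)(56.50) + (1560.00)(56.50) = 207960.00 in³
ΣAy_c = (2640.00)(55.00) + (1560.00)(12.00) + (1560.00)(98.00) = 316800.00 in³
x_c = 207960.00 / 5760.00 = 36.10 in
y_c = 316800.00 / 5760.00 = 55.00 in

x_c = 36.10 in, y_c = 55.00 in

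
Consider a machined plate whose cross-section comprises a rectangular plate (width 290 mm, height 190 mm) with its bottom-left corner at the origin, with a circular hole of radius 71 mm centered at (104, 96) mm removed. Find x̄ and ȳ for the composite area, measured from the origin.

plate: A = 290 × 190 = 55100.00, centroid at (145.00, 95.00).
hole: A = −π·71² = -15836.77, centroid at (104.00, 96.00).
ΣA = 39263.23 mm², ΣAx̄ = 6342476.07 mm³, ΣAȳ = 3714170.22 mm³.
x̄ = 6342476.07/39263.23 = 161.54 mm; ȳ = 3714170.22/39263.23 = 94.60 mm.

x̄ = 161.54 mm, ȳ = 94.60 mm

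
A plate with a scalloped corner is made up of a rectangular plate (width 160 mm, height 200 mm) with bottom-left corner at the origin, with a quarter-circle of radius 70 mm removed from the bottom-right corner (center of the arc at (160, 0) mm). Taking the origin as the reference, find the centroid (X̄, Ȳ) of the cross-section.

plate: A = 160 × 200 = 32000.00, centroid at (80.00, 100.00).
removed quarter-circle: A = −¼π·70² = -3848.45, centroid at (130.29, 29.71).
ΣA = 28151.55 mm²
ΣAX̄ = (32000.00)(80.00) + (-3848.45)(130.29) = 2058581.17 mm³
ΣAȲ = (32000.00)(100.00) + (-3848.45)(29.71) = 3085666.67 mm³
X̄ = 2058581.17 / 28151.55 = 73.12 mm
Ȳ = 3085666.67 / 28151.55 = 109.61 mm

X̄ = 73.12 mm, Ȳ = 109.61 mm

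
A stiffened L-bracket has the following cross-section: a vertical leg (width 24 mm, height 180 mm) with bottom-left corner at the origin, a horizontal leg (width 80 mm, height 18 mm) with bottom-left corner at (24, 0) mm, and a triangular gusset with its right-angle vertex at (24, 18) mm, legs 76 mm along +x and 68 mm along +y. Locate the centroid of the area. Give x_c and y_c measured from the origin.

x_c = 32.54 mm, y_c = 60.74 mm

Part | A | x̄ᵢ | ȳᵢ | A·x̄ᵢ | A·ȳᵢ
vertical leg | 4320.00 | 12.00 | 90.00 | 51840.00 | 388800.00
horizontal leg | 1440.00 | 64.00 | 9.00 | 92160.00 | 12960.00
gusset | 2584.00 | 49.33 | 40.67 | 127477.33 | 105082.67
Σ | 8344.00 |  |  | 271477.33 | 506842.67
x_c = 271477.33 / 8344.00 = 32.54 mm
y_c = 506842.67 / 8344.00 = 60.74 mm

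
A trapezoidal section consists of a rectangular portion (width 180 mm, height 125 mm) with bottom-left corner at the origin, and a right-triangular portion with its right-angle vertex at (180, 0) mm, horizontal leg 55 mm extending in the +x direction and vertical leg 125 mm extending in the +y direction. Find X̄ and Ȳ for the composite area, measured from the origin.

rectangular portion: A = 180 × 125 = 22500.00, centroid at (90.00, 62.50).
triangular portion: A = ½·55·125 = 3437.50, centroid at (198.33, 41.67).
ΣA = 25937.50 mm², ΣAX̄ = 2706770.83 mm³, ΣAȲ = 1549479.17 mm³.
X̄ = 2706770.83/25937.50 = 104.36 mm; Ȳ = 1549479.17/25937.50 = 59.74 mm.

X̄ = 104.36 mm, Ȳ = 59.74 mm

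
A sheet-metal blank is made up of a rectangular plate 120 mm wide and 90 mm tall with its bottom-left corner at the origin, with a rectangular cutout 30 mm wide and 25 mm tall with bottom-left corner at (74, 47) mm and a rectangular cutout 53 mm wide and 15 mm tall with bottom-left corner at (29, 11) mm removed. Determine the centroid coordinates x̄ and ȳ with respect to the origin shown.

plate: A = 120 × 90 = 10800.00, centroid at (60.00, 45.00).
hole 1: A = −(30 × 25) = -750.00, centroid at (89.00, 59.50).
hole 2: A = −(53 × 15) = -795.00, centroid at (55.50, 18.50).
ΣA = 9255.00 mm²
ΣAx̄ = (10800.00)(60.00) + (-750.00)(89.00) + (-795.00)(55.50) = 537127.50 mm³
ΣAȳ = (10800.00)(45.00) + (-750.00)(59.50) + (-795.00)(18.50) = 426667.50 mm³
x̄ = 537127.50 / 9255.00 = 58.04 mm
ȳ = 426667.50 / 9255.00 = 46.10 mm

x̄ = 58.04 mm, ȳ = 46.10 mm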